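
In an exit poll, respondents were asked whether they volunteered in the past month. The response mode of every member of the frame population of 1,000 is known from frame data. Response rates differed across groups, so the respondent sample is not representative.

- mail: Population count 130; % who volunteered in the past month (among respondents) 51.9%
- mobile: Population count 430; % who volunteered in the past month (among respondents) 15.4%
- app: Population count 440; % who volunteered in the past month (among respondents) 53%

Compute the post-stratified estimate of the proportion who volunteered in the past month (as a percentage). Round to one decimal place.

Each cell contributes population-share × respondent value:
  mail: (130/1,000) × 51.9 = 6.747
  mobile: (430/1,000) × 15.4 = 6.622
  app: (440/1,000) × 53 = 23.32
Post-stratified estimate = 36.689 → 36.7%.

36.7%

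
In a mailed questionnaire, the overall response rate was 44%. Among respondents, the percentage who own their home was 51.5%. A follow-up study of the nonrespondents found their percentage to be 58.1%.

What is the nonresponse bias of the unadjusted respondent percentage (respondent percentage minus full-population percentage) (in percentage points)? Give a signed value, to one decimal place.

Nonresponse fraction = 1 − 0.44 = 0.56.
Bias = (nonresponse fraction) × (respondent percentage − nonrespondent percentage)
     = 0.56 × (51.5 − 58.1) = 0.56 × -6.6 = -3.696.

-3.7 percentage points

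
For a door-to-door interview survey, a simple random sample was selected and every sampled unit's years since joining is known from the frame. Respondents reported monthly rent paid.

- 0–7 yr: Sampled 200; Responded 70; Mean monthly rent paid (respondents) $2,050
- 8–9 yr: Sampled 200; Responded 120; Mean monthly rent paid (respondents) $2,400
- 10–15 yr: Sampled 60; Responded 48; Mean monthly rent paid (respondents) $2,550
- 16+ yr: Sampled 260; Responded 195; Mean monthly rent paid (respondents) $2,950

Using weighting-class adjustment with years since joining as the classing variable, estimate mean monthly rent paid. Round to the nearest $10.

Response rates by class: 0–7 yr 70/200 = 35%, 8–9 yr 120/200 = 60%, 10–15 yr 48/60 = 80%, 16+ yr 195/260 = 75%.
Inverse-response-rate weighting restores each class to its sampled count, so class totals weight by n_sampled:
  0–7 yr: 200 × 2050 = 410,000
  8–9 yr: 200 × 2400 = 480,000
  10–15 yr: 60 × 2550 = 153,000
  16+ yr: 260 × 2950 = 767,000
Adjusted estimate = 1,810,000 / 720 = 2513.89 → $2,510.

$2,510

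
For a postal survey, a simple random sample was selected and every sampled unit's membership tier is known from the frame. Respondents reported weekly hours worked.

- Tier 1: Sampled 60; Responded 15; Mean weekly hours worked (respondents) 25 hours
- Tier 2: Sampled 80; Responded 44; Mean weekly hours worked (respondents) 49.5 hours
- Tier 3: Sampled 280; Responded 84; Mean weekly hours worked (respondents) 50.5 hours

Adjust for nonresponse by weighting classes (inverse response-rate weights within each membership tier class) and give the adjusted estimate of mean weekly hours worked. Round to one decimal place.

46.7

Class response rates: Tier 1 15/60 = 25%, Tier 2 44/80 = 55%, Tier 3 84/280 = 30%.
Each respondent's weight = sampled/responded in their class; summing within a class gives n_sampled, so:
  Tier 1: 60 × 25 = 1500
  Tier 2: 80 × 49.5 = 3960
  Tier 3: 280 × 50.5 = 14,140
Adjusted estimate = 19,600 / 420 = 46.6667 → 46.7.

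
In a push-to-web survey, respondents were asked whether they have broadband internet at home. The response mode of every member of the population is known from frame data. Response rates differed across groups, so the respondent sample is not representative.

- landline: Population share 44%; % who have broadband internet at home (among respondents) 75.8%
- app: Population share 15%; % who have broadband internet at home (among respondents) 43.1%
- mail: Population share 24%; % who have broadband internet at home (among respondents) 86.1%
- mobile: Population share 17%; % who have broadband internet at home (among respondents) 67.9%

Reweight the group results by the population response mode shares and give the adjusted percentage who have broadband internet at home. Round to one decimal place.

72.0%

Post-stratification weights by population share, not respondent share:
  landline: 0.44 × 75.8 = 33.352
  app: 0.15 × 43.1 = 6.465
  mail: 0.24 × 86.1 = 20.664
  mobile: 0.17 × 67.9 = 11.543
Post-stratified estimate = 72.024 → 72.0%.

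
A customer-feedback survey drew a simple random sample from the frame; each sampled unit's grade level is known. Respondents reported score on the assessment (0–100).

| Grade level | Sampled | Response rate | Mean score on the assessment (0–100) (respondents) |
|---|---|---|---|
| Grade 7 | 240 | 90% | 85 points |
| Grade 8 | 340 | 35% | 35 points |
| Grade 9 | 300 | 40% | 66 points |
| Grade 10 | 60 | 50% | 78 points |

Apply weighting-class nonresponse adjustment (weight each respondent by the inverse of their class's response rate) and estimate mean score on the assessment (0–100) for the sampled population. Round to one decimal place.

With weight = n_sampled/n_responded per class, the weighted class total is n_sampled:
  Grade 7: 240 × 85 = 20,400
  Grade 8: 340 × 35 = 11,900
  Grade 9: 300 × 66 = 19,800
  Grade 10: 60 × 78 = 4680
Adjusted estimate = 56,780 / 940 = 60.4043 → 60.4.

60.4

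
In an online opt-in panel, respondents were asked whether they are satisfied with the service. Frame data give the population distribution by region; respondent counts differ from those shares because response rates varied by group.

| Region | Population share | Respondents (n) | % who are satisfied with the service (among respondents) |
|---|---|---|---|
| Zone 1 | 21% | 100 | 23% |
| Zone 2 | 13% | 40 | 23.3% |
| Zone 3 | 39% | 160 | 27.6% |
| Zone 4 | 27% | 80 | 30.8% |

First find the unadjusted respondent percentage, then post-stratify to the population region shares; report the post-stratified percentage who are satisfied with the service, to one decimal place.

Without adjustment, the pooled respondent share is:
  (100/380)×23 + (40/380)×23.3 + (160/380)×27.6 + (80/380)×30.8 = 26.6105%
Post-stratifying to population shares instead:
  0.21×23 + 0.13×23.3 + 0.39×27.6 + 0.27×30.8 = 26.939%

26.9%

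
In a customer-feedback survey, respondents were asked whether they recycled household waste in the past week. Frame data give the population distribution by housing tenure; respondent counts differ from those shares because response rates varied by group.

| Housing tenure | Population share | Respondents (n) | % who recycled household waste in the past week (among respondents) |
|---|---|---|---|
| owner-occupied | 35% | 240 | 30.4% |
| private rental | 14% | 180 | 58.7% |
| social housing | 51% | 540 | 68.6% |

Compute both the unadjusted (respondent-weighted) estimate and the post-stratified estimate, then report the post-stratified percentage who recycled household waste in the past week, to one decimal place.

53.8%

Unadjusted (pooled respondent) estimate weights by respondent counts:
  (240/960)×30.4 + (180/960)×58.7 + (540/960)×68.6 = 57.1938%
Post-stratified estimate weights by population shares:
  0.35×30.4 + 0.14×58.7 + 0.51×68.6 = 53.844%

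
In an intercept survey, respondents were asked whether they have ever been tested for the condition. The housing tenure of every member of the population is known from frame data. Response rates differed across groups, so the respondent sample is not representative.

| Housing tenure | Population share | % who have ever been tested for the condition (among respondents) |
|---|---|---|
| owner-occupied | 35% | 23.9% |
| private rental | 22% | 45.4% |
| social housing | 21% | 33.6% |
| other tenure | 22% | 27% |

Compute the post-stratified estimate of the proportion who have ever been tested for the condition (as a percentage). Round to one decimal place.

Each cell contributes population-share × respondent value:
  owner-occupied: 0.35 × 23.9 = 8.365
  private rental: 0.22 × 45.4 = 9.988
  social housing: 0.21 × 33.6 = 7.056
  other tenure: 0.22 × 27 = 5.94
Post-stratified estimate = 31.349 → 31.3%.

31.3%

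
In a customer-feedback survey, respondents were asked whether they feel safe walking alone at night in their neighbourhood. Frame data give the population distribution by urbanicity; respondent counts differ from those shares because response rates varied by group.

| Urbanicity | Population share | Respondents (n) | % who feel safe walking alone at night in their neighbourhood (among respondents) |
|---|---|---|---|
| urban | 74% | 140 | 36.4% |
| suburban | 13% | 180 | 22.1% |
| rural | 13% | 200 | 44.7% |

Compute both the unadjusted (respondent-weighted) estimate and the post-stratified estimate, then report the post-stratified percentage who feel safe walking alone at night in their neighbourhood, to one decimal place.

35.6%

Without adjustment, the pooled respondent share is:
  (140/520)×36.4 + (180/520)×22.1 + (200/520)×44.7 = 34.6423%
Reweighting by population urbanicity shares:
  0.74×36.4 + 0.13×22.1 + 0.13×44.7 = 35.62%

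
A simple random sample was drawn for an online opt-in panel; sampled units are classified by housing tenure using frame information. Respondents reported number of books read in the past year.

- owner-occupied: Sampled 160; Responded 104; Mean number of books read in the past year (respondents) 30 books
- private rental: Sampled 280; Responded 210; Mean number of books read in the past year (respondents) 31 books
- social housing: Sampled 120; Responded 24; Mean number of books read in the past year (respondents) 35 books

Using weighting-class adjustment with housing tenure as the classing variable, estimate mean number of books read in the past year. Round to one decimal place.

Class response rates: owner-occupied 104/160 = 65%, private rental 210/280 = 75%, social housing 24/120 = 20%.
With weight = n_sampled/n_responded per class, the weighted class total is n_sampled:
  owner-occupied: 160 × 30 = 4800
  private rental: 280 × 31 = 8680
  social housing: 120 × 35 = 4200
Adjusted estimate = 17,680 / 560 = 31.5714 → 31.6.

31.6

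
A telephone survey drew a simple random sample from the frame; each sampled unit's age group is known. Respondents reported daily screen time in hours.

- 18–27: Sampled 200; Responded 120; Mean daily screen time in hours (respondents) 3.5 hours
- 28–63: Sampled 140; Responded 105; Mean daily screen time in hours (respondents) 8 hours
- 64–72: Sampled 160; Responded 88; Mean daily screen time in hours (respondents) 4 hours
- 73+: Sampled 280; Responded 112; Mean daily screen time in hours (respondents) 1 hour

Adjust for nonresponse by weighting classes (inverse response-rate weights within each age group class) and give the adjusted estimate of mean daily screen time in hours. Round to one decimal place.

Response rates by class: 18–27 120/200 = 60%, 28–63 105/140 = 75%, 64–72 88/160 = 55%, 73+ 112/280 = 40%.
With weight = n_sampled/n_responded per class, the weighted class total is n_sampled:
  18–27: 200 × 3.5 = 700
  28–63: 140 × 8 = 1120
  64–72: 160 × 4 = 640
  73+: 280 × 1 = 280
Adjusted estimate = 2740 / 780 = 3.51282 → 3.5.

3.5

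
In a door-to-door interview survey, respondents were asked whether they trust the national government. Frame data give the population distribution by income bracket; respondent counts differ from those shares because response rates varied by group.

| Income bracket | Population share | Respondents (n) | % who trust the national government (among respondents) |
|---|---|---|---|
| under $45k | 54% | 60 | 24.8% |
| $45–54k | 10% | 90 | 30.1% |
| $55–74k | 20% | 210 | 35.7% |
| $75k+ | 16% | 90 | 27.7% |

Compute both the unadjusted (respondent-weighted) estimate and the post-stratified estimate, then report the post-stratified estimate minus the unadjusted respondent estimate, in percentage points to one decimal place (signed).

-3.6 percentage points

Unadjusted (pooled respondent) estimate weights by respondent counts:
  (60/450)×24.8 + (90/450)×30.1 + (210/450)×35.7 + (90/450)×27.7 = 31.5267%
Post-stratifying to population shares instead:
  0.54×24.8 + 0.1×30.1 + 0.2×35.7 + 0.16×27.7 = 27.974%
Difference = 27.974 − 31.5267 = -3.5527 pp.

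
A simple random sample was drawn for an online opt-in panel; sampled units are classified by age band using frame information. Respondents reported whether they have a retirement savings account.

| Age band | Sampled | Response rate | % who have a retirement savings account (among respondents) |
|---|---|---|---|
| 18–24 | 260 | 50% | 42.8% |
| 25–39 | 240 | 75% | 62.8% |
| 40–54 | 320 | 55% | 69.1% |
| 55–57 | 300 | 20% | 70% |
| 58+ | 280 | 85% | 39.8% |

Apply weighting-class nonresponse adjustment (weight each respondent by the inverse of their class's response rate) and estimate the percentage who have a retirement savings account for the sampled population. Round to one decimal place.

Inverse-response-rate weighting restores each class to its sampled count, so class totals weight by n_sampled:
  18–24: 260 × 42.8 = 11,128
  25–39: 240 × 62.8 = 15,072
  40–54: 320 × 69.1 = 22,112
  55–57: 300 × 70 = 21,000
  58+: 280 × 39.8 = 11,144
Adjusted estimate = 80,456 / 1,400 = 57.4686 → 57.5%.

57.5%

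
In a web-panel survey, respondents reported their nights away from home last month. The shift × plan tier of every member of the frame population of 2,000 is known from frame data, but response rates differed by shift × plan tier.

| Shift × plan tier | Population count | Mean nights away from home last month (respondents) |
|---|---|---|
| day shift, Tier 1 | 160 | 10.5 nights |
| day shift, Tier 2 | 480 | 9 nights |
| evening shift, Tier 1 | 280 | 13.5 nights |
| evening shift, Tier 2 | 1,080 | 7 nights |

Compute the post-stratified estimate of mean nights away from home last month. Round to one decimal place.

8.7

Weight each group's respondent value by its population share:
  day shift, Tier 1: (160/2,000) × 10.5 = 0.84
  day shift, Tier 2: (480/2,000) × 9 = 2.16
  evening shift, Tier 1: (280/2,000) × 13.5 = 1.89
  evening shift, Tier 2: (1,080/2,000) × 7 = 3.78
Post-stratified estimate = 8.67 → 8.7.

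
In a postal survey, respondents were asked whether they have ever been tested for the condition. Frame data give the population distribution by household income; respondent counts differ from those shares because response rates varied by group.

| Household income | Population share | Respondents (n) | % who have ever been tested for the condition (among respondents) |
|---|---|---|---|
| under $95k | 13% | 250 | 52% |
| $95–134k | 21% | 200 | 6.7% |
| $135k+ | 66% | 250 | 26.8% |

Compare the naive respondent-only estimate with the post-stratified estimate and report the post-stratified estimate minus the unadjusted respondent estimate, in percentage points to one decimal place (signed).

Naive respondent-only estimate (weights = respondent counts):
  (250/700)×52 + (200/700)×6.7 + (250/700)×26.8 = 30.0571%
Post-stratifying to population shares instead:
  0.13×52 + 0.21×6.7 + 0.66×26.8 = 25.855%
Difference = 25.855 − 30.0571 = -4.2021 pp.

-4.2 percentage points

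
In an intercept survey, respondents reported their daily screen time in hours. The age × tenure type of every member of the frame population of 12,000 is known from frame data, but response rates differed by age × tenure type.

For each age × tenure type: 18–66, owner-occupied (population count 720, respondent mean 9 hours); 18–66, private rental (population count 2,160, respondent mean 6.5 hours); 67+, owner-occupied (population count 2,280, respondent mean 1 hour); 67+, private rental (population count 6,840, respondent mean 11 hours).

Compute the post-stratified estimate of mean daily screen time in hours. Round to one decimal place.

8.2

Each cell contributes population-share × respondent value:
  18–66, owner-occupied: (720/12,000) × 9 = 0.54
  18–66, private rental: (2,160/12,000) × 6.5 = 1.17
  67+, owner-occupied: (2,280/12,000) × 1 = 0.19
  67+, private rental: (6,840/12,000) × 11 = 6.27
Post-stratified estimate = 8.17 → 8.2.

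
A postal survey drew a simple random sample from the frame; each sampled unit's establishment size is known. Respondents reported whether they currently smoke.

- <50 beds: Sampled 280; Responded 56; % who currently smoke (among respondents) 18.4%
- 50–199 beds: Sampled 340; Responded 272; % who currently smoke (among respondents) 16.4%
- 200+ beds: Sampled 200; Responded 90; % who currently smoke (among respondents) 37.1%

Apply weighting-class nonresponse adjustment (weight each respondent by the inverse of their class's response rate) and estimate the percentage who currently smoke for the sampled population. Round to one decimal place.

Response rates by class: <50 beds 56/280 = 20%, 50–199 beds 272/340 = 80%, 200+ beds 90/200 = 45%.
Inverse-response-rate weighting restores each class to its sampled count, so class totals weight by n_sampled:
  <50 beds: 280 × 18.4 = 5152
  50–199 beds: 340 × 16.4 = 5576
  200+ beds: 200 × 37.1 = 7420
Adjusted estimate = 18,148 / 820 = 22.1317 → 22.1%.

22.1%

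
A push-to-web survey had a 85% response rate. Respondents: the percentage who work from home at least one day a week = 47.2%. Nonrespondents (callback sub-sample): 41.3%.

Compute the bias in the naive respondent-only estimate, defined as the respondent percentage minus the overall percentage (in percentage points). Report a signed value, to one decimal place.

Nonresponse fraction = 1 − 0.85 = 0.15.
Bias = (nonresponse fraction) × (respondent percentage − nonrespondent percentage)
     = 0.15 × (47.2 − 41.3) = 0.15 × 5.9 = 0.885.

+0.9 percentage points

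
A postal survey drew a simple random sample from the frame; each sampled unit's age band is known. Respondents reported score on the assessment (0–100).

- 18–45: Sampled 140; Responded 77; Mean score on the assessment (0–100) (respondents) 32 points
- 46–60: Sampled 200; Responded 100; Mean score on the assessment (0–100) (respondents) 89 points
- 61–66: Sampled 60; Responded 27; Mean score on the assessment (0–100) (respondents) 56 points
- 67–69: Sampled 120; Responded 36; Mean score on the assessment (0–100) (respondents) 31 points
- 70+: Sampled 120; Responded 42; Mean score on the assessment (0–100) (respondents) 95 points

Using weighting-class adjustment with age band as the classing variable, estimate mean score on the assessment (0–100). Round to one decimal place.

63.7

Class response rates: 18–45 77/140 = 55%, 46–60 100/200 = 50%, 61–66 27/60 = 45%, 67–69 36/120 = 30%, 70+ 42/120 = 35%.
Weighting each respondent by the inverse class response rate inflates each class back to its sampled size, so the class weight is n_sampled:
  18–45: 140 × 32 = 4480
  46–60: 200 × 89 = 17,800
  61–66: 60 × 56 = 3360
  67–69: 120 × 31 = 3720
  70+: 120 × 95 = 11,400
Adjusted estimate = 40,760 / 640 = 63.6875 → 63.7.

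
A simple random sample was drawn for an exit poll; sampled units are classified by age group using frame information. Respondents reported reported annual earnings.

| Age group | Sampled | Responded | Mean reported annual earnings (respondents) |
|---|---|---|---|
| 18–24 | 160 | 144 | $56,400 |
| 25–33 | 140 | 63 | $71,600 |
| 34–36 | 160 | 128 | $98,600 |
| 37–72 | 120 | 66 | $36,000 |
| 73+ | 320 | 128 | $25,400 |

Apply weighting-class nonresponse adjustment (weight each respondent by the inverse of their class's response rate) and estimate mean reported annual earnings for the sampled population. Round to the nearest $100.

Response rates by class: 18–24 144/160 = 90%, 25–33 63/140 = 45%, 34–36 128/160 = 80%, 37–72 66/120 = 55%, 73+ 128/320 = 40%.
Each respondent's weight = sampled/responded in their class; summing within a class gives n_sampled, so:
  18–24: 160 × 56,400 = 9,024,000
  25–33: 140 × 71,600 = 10,024,000
  34–36: 160 × 98,600 = 15,776,000
  37–72: 120 × 36,000 = 4,320,000
  73+: 320 × 25,400 = 8,128,000
Adjusted estimate = 47,272,000 / 900 = 52524.4 → $52,500.

$52,500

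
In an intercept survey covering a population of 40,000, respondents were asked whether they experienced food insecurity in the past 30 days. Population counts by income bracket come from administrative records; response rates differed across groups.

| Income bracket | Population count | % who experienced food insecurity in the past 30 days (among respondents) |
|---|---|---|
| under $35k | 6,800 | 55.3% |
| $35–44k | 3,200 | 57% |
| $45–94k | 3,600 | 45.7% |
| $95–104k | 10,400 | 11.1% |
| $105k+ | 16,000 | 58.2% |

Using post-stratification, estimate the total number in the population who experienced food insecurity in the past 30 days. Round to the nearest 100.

17,700

Apply each group's respondent rate to its population count:
  under $35k: 6,800 × 55.3% = 3760.4
  $35–44k: 3,200 × 57% = 1824
  $45–94k: 3,600 × 45.7% = 1645.2
  $95–104k: 10,400 × 11.1% = 1154.4
  $105k+: 16,000 × 58.2% = 9312
Estimated total = 17,696 → 17,700.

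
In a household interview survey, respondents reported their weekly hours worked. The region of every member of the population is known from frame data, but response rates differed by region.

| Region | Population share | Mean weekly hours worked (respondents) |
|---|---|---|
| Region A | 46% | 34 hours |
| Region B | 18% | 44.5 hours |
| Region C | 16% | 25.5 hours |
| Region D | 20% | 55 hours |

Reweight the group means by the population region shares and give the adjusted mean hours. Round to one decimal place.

Reweight to the known region distribution:
  Region A: 0.46 × 34 = 15.64
  Region B: 0.18 × 44.5 = 8.01
  Region C: 0.16 × 25.5 = 4.08
  Region D: 0.2 × 55 = 11
Post-stratified estimate = 38.73 → 38.7.

38.7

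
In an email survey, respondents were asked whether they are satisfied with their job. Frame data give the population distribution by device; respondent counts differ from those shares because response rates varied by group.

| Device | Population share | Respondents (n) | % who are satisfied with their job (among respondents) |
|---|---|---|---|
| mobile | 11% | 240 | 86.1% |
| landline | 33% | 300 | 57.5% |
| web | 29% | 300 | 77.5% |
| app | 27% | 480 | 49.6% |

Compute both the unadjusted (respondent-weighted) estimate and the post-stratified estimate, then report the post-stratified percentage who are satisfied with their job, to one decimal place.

Without adjustment, the pooled respondent share is:
  (240/1320)×86.1 + (300/1320)×57.5 + (300/1320)×77.5 + (480/1320)×49.6 = 64.3727%
Post-stratifying to population shares instead:
  0.11×86.1 + 0.33×57.5 + 0.29×77.5 + 0.27×49.6 = 64.313%

64.3%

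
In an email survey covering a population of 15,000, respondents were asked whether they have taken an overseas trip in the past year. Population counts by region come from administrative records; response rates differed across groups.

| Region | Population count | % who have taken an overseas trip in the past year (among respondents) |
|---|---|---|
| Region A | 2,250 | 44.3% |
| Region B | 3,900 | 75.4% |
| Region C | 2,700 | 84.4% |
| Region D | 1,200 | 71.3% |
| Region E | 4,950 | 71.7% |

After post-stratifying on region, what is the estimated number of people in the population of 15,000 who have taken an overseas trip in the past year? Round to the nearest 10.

10,620

Estimated count per cell = population count × respondent percentage:
  Region A: 2,250 × 44.3% = 996.75
  Region B: 3,900 × 75.4% = 2940.6
  Region C: 2,700 × 84.4% = 2278.8
  Region D: 1,200 × 71.3% = 855.6
  Region E: 4,950 × 71.7% = 3549.15
Estimated total = 10620.9 → 10,620.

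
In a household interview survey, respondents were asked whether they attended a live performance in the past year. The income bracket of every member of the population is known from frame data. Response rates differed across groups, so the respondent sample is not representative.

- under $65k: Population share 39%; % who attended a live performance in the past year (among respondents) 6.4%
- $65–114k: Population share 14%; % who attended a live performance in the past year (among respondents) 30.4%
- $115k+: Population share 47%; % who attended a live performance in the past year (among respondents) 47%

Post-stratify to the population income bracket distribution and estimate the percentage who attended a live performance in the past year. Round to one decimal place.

28.8%

Each cell contributes population-share × respondent value:
  under $65k: 0.39 × 6.4 = 2.496
  $65–114k: 0.14 × 30.4 = 4.256
  $115k+: 0.47 × 47 = 22.09
Post-stratified estimate = 28.842 → 28.8%.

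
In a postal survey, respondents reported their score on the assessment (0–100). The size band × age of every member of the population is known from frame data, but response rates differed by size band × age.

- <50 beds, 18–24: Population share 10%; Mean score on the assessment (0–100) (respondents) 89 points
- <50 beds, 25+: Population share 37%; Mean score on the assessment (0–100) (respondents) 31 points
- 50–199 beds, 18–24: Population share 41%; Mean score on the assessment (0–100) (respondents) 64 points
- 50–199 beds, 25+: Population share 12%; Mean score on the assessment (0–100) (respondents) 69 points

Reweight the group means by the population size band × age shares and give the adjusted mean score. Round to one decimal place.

54.9

Weight each group's respondent value by its population share:
  <50 beds, 18–24: 0.1 × 89 = 8.9
  <50 beds, 25+: 0.37 × 31 = 11.47
  50–199 beds, 18–24: 0.41 × 64 = 26.24
  50–199 beds, 25+: 0.12 × 69 = 8.28
Post-stratified estimate = 54.89 → 54.9.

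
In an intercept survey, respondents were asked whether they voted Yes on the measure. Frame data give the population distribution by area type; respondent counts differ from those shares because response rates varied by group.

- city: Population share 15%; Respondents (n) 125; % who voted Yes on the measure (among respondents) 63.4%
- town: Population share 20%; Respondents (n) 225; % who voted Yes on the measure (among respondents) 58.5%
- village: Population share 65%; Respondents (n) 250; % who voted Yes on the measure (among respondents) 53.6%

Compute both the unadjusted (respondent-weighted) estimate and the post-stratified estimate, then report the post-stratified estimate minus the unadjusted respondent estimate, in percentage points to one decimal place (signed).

Naive respondent-only estimate (weights = respondent counts):
  (125/600)×63.4 + (225/600)×58.5 + (250/600)×53.6 = 57.4792%
Reweighting by population area type shares:
  0.15×63.4 + 0.2×58.5 + 0.65×53.6 = 56.05%
Difference = 56.05 − 57.4792 = -1.4292 pp.

-1.4 percentage points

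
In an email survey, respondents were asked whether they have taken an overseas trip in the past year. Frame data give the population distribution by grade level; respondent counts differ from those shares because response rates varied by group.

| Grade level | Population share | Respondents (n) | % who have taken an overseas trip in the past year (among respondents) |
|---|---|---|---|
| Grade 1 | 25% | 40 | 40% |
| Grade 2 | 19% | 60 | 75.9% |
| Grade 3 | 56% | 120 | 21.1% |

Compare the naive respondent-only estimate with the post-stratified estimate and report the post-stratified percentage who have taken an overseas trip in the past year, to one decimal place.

Naive respondent-only estimate (weights = respondent counts):
  (40/220)×40 + (60/220)×75.9 + (120/220)×21.1 = 39.4818%
Reweighting by population grade level shares:
  0.25×40 + 0.19×75.9 + 0.56×21.1 = 36.237%

36.2%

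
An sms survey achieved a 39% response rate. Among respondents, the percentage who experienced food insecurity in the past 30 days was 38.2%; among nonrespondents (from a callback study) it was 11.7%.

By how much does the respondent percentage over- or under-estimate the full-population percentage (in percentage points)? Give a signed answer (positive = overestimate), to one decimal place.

Nonresponse fraction = 1 − 0.39 = 0.61.
Bias = (nonresponse fraction) × (respondent percentage − nonrespondent percentage)
     = 0.61 × (38.2 − 11.7) = 0.61 × 26.5 = 16.165.

+16.2 percentage points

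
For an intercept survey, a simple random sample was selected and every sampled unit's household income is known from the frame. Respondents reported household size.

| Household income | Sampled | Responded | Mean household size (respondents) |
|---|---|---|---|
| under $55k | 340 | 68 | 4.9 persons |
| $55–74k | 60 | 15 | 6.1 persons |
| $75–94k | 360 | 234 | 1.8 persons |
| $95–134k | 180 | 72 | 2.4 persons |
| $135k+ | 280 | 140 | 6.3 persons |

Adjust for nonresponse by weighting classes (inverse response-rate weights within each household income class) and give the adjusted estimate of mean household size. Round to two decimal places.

4.00

Response rates by class: under $55k 68/340 = 20%, $55–74k 15/60 = 25%, $75–94k 234/360 = 65%, $95–134k 72/180 = 40%, $135k+ 140/280 = 50%.
Weighting each respondent by the inverse class response rate inflates each class back to its sampled size, so the class weight is n_sampled:
  under $55k: 340 × 4.9 = 1666
  $55–74k: 60 × 6.1 = 366
  $75–94k: 360 × 1.8 = 648
  $95–134k: 180 × 2.4 = 432
  $135k+: 280 × 6.3 = 1764
Adjusted estimate = 4876 / 1,220 = 3.99672 → 4.00.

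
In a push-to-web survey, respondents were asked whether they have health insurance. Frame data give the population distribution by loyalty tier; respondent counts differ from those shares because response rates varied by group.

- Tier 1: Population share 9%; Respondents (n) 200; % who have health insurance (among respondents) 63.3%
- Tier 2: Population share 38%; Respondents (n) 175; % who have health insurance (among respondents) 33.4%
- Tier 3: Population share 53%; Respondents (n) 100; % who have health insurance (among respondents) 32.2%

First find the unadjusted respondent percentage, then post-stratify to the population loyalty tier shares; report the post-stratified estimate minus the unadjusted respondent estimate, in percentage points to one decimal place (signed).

-10.3 percentage points

Without adjustment, the pooled respondent share is:
  (200/475)×63.3 + (175/475)×33.4 + (100/475)×32.2 = 45.7368%
Post-stratified estimate weights by population shares:
  0.09×63.3 + 0.38×33.4 + 0.53×32.2 = 35.455%
Difference = 35.455 − 45.7368 = -10.2818 pp.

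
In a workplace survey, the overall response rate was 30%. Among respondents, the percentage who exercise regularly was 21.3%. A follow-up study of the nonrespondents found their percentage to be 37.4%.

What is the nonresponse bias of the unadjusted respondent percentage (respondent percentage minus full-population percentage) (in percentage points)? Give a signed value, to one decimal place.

-11.3 percentage points

Nonresponse fraction = 1 − 0.3 = 0.7.
Bias = (nonresponse fraction) × (respondent percentage − nonrespondent percentage)
     = 0.7 × (21.3 − 37.4) = 0.7 × -16.1 = -11.27.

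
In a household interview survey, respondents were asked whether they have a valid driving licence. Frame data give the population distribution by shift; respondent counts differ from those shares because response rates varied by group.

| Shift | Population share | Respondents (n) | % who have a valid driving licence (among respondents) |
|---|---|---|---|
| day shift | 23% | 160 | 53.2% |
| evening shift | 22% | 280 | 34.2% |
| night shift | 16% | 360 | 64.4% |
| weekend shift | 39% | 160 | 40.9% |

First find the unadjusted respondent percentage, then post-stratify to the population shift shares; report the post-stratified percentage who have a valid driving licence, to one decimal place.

Without adjustment, the pooled respondent share is:
  (160/960)×53.2 + (280/960)×34.2 + (360/960)×64.4 + (160/960)×40.9 = 49.8083%
Post-stratifying to population shares instead:
  0.23×53.2 + 0.22×34.2 + 0.16×64.4 + 0.39×40.9 = 46.015%

46.0%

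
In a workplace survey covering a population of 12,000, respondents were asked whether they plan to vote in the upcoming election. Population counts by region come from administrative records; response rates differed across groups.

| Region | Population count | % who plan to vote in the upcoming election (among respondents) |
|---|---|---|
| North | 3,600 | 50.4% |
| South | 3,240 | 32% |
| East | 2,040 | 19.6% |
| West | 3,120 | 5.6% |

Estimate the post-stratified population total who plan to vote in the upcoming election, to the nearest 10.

Apply each group's respondent rate to its population count:
  North: 3,600 × 50.4% = 1814.4
  South: 3,240 × 32% = 1036.8
  East: 2,040 × 19.6% = 399.84
  West: 3,120 × 5.6% = 174.72
Estimated total = 3425.76 → 3,430.

3,430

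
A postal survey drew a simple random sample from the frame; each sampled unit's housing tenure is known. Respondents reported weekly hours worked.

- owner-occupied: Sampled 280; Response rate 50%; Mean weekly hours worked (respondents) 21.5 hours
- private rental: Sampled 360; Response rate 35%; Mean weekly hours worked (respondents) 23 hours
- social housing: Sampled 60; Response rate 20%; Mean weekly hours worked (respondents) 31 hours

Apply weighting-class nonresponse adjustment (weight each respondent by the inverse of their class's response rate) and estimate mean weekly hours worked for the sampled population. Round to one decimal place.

23.1

Inverse-response-rate weighting restores each class to its sampled count, so class totals weight by n_sampled:
  owner-occupied: 280 × 21.5 = 6020
  private rental: 360 × 23 = 8280
  social housing: 60 × 31 = 1860
Adjusted estimate = 16,160 / 700 = 23.0857 → 23.1.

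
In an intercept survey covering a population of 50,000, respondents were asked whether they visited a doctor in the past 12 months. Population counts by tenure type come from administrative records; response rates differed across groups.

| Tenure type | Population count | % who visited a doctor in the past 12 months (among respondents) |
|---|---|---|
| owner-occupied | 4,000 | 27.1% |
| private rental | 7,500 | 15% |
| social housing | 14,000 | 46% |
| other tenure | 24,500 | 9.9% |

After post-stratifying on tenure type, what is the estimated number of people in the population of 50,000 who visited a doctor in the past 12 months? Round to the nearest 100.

Apply each group's respondent rate to its population count:
  owner-occupied: 4,000 × 27.1% = 1084
  private rental: 7,500 × 15% = 1125
  social housing: 14,000 × 46% = 6440
  other tenure: 24,500 × 9.9% = 2425.5
Estimated total = 11074.5 → 11,100.

11,100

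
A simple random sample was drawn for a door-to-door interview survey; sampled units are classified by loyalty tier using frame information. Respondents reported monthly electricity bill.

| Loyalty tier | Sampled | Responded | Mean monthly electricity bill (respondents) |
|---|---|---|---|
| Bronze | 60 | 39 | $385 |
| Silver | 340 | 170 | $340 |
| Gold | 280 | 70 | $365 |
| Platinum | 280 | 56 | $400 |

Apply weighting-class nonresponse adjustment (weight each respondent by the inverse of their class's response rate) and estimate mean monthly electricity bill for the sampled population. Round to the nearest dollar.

$368

Response rates by class: Bronze 39/60 = 65%, Silver 170/340 = 50%, Gold 70/280 = 25%, Platinum 56/280 = 20%.
Each respondent's weight = sampled/responded in their class; summing within a class gives n_sampled, so:
  Bronze: 60 × 385 = 23,100
  Silver: 340 × 340 = 115,600
  Gold: 280 × 365 = 102,200
  Platinum: 280 × 400 = 112,000
Adjusted estimate = 352,900 / 960 = 367.604 → $368.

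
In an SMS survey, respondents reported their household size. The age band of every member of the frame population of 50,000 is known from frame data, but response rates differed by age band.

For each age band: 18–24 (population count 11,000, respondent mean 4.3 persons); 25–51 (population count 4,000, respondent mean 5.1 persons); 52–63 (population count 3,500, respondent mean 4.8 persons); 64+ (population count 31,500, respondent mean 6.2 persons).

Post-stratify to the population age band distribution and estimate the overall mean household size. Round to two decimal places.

5.60

Weight each group's respondent value by its population share:
  18–24: (11,000/50,000) × 4.3 = 0.946
  25–51: (4,000/50,000) × 5.1 = 0.408
  52–63: (3,500/50,000) × 4.8 = 0.336
  64+: (31,500/50,000) × 6.2 = 3.906
Post-stratified estimate = 5.596 → 5.60.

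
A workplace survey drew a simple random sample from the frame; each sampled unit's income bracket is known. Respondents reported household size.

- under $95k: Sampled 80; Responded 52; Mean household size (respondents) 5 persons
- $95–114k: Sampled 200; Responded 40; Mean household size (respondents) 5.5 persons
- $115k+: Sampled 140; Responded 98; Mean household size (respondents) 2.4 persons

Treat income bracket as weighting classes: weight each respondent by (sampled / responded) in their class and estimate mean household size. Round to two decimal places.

4.37

Class response rates: under $95k 52/80 = 65%, $95–114k 40/200 = 20%, $115k+ 98/140 = 70%.
Inverse-response-rate weighting restores each class to its sampled count, so class totals weight by n_sampled:
  under $95k: 80 × 5 = 400
  $95–114k: 200 × 5.5 = 1100
  $115k+: 140 × 2.4 = 336
Adjusted estimate = 1836 / 420 = 4.37143 → 4.37.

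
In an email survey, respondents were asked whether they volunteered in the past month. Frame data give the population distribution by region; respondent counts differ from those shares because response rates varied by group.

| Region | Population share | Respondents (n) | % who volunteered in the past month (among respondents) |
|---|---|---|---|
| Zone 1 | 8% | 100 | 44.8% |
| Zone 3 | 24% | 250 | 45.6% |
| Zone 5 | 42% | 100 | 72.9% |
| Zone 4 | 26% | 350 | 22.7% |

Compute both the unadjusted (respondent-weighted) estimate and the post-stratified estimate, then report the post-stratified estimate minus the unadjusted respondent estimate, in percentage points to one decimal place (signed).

Naive respondent-only estimate (weights = respondent counts):
  (100/800)×44.8 + (250/800)×45.6 + (100/800)×72.9 + (350/800)×22.7 = 38.8937%
Post-stratified estimate weights by population shares:
  0.08×44.8 + 0.24×45.6 + 0.42×72.9 + 0.26×22.7 = 51.048%
Difference = 51.048 − 38.8937 = 12.1543 pp.

+12.2 percentage points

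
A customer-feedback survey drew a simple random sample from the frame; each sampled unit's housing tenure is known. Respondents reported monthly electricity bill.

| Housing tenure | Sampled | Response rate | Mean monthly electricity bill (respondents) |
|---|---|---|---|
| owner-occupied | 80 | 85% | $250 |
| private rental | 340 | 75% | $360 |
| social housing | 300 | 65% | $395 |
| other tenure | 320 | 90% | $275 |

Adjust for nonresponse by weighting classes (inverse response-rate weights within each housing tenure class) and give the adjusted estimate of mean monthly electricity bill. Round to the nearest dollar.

$335

With weight = n_sampled/n_responded per class, the weighted class total is n_sampled:
  owner-occupied: 80 × 250 = 20,000
  private rental: 340 × 360 = 122,400
  social housing: 300 × 395 = 118,500
  other tenure: 320 × 275 = 88,000
Adjusted estimate = 348,900 / 1,040 = 335.481 → $335.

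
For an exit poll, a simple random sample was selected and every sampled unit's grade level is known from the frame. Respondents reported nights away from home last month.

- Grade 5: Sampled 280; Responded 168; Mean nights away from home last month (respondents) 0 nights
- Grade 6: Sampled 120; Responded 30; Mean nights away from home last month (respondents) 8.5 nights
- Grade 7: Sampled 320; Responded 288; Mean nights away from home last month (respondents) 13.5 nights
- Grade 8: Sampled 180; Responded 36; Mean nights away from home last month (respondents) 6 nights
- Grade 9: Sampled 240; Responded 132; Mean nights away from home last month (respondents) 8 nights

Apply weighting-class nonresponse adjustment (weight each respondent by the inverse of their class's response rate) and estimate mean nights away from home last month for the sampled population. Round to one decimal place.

Class response rates: Grade 5 168/280 = 60%, Grade 6 30/120 = 25%, Grade 7 288/320 = 90%, Grade 8 36/180 = 20%, Grade 9 132/240 = 55%.
With weight = n_sampled/n_responded per class, the weighted class total is n_sampled:
  Grade 5: 280 × 0 = 0
  Grade 6: 120 × 8.5 = 1020
  Grade 7: 320 × 13.5 = 4320
  Grade 8: 180 × 6 = 1080
  Grade 9: 240 × 8 = 1920
Adjusted estimate = 8340 / 1,140 = 7.31579 → 7.3.

7.3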